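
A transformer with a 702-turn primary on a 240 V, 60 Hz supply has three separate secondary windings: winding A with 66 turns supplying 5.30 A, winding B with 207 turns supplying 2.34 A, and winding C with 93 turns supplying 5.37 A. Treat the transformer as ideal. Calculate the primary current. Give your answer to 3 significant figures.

V_A = 240 × 66/702 = 22.564 V; V_B = 240 × 207/702 = 70.769 V; V_C = 240 × 93/702 = 31.795 V.
P_out = V_A I_A + V_B I_B + V_C I_C = 22.564×5.30 + 70.769×2.34 + 31.795×5.37 = 119.59 + 165.60 + 170.74 = 455.93 W.
Ideal ⇒ P_in = P_out, so I_p = P_out/V_p = 455.93/240 = 1.90 A.

I_p ≈ 1.90 A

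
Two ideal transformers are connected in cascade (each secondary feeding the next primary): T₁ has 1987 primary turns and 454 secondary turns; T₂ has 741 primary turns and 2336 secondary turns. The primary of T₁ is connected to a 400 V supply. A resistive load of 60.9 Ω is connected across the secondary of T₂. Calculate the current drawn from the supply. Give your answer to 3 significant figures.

After T₁: V = 400.00 × 454/1987 = 91.394 V.
After T₂: V = 91.394 × 2336/741 = 288.12 V.
I_load = 288.12/60.9 = 4.7310 A, so P_out = 288.12 × 4.7310 = 1363.1 W.
All ideal ⇒ P_in = P_out, so I_supply = 1363.1/400 = 3.41 A.

I_supply ≈ 3.41 A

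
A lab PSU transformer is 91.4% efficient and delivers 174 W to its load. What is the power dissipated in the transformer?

P_in = P_out/η = 174/0.914 = 190.372 W.
P_loss = P_in − P_out = 190.372 − 174 = 16.4 W.

P_loss ≈ 16.4 W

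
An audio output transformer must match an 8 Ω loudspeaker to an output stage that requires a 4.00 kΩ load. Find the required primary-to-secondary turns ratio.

Z_p/Z_s = (N_p/N_s)², so N_p/N_s = √(4000/8) = √500 = 22.4.

N_p/N_s ≈ 22.4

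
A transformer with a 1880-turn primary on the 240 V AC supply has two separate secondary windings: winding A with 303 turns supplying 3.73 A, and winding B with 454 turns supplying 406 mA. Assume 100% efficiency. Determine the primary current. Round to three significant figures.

I_p ≈ 0.699 A

V_A = 240 × 303/1880 = 38.681 V; V_B = 240 × 454/1880 = 57.957 V.
P_out = V_A I_A + V_B I_B = 38.681×3.73 + 57.957×0.406 = 144.28 + 23.531 = 167.81 W.
Ideal ⇒ P_in = P_out, so I_p = P_out/V_p = 167.81/240 = 0.699 A.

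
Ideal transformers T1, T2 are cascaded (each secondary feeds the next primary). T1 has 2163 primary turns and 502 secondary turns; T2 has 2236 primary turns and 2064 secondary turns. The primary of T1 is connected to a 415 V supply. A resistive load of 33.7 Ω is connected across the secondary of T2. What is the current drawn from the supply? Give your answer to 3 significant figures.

I_supply ≈ 0.565 A

Secondary of T1: V = 415.00 × 502/2163 = 96.315 V.
Secondary of T2: V = 96.315 × 2064/2236 = 88.906 V.
I_load = 88.906/33.7 = 2.6382 A, so P_out = 88.906 × 2.6382 = 234.55 W.
All ideal ⇒ P_in = P_out, so I_supply = 234.55/415 = 0.565 A.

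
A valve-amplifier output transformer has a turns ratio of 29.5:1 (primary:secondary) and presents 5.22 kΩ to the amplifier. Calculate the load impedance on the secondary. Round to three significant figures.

Z_s = Z_p/(N_p/N_s)² = 5220/29.5² = 6.00 Ω.

Z_s ≈ 6.00 Ω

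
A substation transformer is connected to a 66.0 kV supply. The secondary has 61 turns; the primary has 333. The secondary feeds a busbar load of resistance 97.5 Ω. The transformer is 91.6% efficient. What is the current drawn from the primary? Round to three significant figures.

V_s = 66000 × 61/333 = 12090 V.
I_s = V_s/R = 12090/97.5 = 124.00 A.
P_out = V_s I_s = 12090 × 124.00 = 1.4992×10^6 W.
P_in = P_out/η = 1.4992×10^6/0.916 = 1.6367×10^6 W.
I_p = P_in/V_p = 1.6367×10^6/66000 = 24.8 A.

I_p ≈ 24.8 A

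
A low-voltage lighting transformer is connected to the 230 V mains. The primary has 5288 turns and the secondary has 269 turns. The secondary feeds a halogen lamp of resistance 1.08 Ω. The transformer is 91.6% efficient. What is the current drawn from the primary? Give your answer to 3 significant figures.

V_s = 230 × 269/5288 = 11.700 V.
I_s = V_s/R = 11.700/1.08 = 10.833 A.
P_out = V_s I_s = 11.700 × 10.833 = 126.75 W.
P_in = P_out/η = 126.75/0.916 = 138.38 W.
I_p = P_in/V_p = 138.38/230 = 0.602 A.

I_p ≈ 0.602 A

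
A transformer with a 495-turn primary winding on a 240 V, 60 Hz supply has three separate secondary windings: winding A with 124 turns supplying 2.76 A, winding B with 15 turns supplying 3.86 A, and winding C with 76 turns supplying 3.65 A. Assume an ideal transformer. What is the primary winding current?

V_A = 240 × 124/495 = 60.121 V; V_B = 240 × 15/495 = 7.2727 V; V_C = 240 × 76/495 = 36.848 V.
P_out = V_A I_A + V_B I_B + V_C I_C = 60.121×2.76 + 7.2727×3.86 + 36.848×3.65 = 165.93 + 28.073 + 134.50 = 328.50 W.
Ideal ⇒ P_in = P_out, so I_p = P_out/V_p = 328.50/240 = 1.37 A.

I_p ≈ 1.37 A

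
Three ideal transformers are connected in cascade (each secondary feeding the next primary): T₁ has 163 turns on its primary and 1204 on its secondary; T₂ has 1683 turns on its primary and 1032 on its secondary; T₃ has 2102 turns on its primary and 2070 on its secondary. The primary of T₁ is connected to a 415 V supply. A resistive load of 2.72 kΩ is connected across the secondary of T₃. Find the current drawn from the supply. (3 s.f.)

I_supply ≈ 3.04 A

Secondary of T₁: V = 415.00 × 1204/163 = 3065.4 V.
Secondary of T₂: V = 3065.4 × 1032/1683 = 1879.7 V.
Secondary of T₃: V = 1879.7 × 2070/2102 = 1851.1 V.
I_load = 1851.1/2720 = 0.68054 A, so P_out = 1851.1 × 0.68054 = 1259.7 W.
All ideal ⇒ P_in = P_out, so I_supply = 1259.7/415 = 3.04 A.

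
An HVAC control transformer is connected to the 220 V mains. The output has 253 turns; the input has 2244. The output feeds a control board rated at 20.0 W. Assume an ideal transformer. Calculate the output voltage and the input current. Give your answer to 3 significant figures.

V_out ≈ 24.8 V, I_in ≈ 0.0909 A

V_out = V_in × N_out/N_in = 220 × 253/2244 = 24.804 V.
I_out = P/V_out = 20.0/24.804 = 0.80632 A.
I_in = I_out × N_out/N_in = 0.80632 × 253/2244 = 0.0909 A.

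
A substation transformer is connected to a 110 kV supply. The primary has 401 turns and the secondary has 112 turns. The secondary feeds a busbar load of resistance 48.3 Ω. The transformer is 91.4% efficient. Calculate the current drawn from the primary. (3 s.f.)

V_s = 110000 × 112/401 = 30723 V.
I_s = V_s/R = 30723/48.3 = 636.09 A.
P_out = V_s I_s = 30723 × 636.09 = 1.9543×10^7 W.
P_in = P_out/η = 1.9543×10^7/0.914 = 2.1382×10^7 W.
I_p = P_in/V_p = 2.1382×10^7/110000 = 194 A.

I_p ≈ 194 A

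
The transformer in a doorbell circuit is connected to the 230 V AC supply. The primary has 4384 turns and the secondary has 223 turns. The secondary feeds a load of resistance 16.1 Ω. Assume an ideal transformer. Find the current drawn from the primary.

I_p ≈ 0.0370 A

V_s = V_p × N_s/N_p = 230 × 223/4384 = 11.699 V.
I_s = V_s/R = 11.699/16.1 = 0.72667 A.
For an ideal transformer I_p N_p = I_s N_s, so I_p = 0.72667 × 223/4384 = 0.0370 A.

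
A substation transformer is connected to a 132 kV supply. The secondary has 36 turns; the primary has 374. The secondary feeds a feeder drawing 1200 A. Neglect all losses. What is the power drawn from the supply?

P ≈ 1.52×10^7 W

I_p = I_s × N_s/N_p = 1200 × 36/374 = 115.51 A.
P = V_p I_p = 132000 × 115.51 = 1.52×10^7 W.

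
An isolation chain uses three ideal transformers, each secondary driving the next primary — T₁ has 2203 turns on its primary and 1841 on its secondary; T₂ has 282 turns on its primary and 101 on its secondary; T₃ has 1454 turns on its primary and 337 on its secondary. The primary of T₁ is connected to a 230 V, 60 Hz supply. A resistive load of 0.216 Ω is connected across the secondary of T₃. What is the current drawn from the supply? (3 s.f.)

I_supply ≈ 5.12 A

After T₁: V = 230.00 × 1841/2203 = 192.21 V.
After T₂: V = 192.21 × 101/282 = 68.840 V.
After T₃: V = 68.840 × 337/1454 = 15.955 V.
I_load = 15.955/0.216 = 73.867 A, so P_out = 15.955 × 73.867 = 1178.6 W.
All ideal ⇒ P_in = P_out, so I_supply = 1178.6/230 = 5.12 A.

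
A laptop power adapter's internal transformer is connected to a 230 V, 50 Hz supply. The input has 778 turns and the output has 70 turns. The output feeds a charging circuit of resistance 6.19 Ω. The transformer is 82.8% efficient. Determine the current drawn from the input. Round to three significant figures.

V_out = 230 × 70/778 = 20.694 V.
I_out = V_out/R = 20.694/6.19 = 3.3431 A.
P_out = V_out I_out = 20.694 × 3.3431 = 69.183 W.
P_in = P_out/η = 69.183/0.828 = 83.555 W.
I_in = P_in/V_in = 83.555/230 = 0.363 A.

I_in ≈ 0.363 A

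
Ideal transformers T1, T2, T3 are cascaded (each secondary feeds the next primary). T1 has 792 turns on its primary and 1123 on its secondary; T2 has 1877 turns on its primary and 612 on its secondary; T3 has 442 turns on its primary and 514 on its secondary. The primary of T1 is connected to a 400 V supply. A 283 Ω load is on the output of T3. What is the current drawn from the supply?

Secondary of T1: V = 400.00 × 1123/792 = 567.17 V.
Secondary of T2: V = 567.17 × 612/1877 = 184.93 V.
Secondary of T3: V = 184.93 × 514/442 = 215.05 V.
I_load = 215.05/283 = 0.75990 A, so P_out = 215.05 × 0.75990 = 163.42 W.
All ideal ⇒ P_in = P_out, so I_supply = 163.42/400 = 0.409 A.

I_supply ≈ 0.409 A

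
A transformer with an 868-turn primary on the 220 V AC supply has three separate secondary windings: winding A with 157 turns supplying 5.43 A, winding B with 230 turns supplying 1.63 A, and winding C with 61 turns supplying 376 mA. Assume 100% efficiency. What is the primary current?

V_A = 220 × 157/868 = 39.793 V; V_B = 220 × 230/868 = 58.295 V; V_C = 220 × 61/868 = 15.461 V.
P_out = V_A I_A + V_B I_B + V_C I_C = 39.793×5.43 + 58.295×1.63 + 15.461×0.376 = 216.07 + 95.021 + 5.8133 = 316.91 W.
Ideal ⇒ P_in = P_out, so I_p = P_out/V_p = 316.91/220 = 1.44 A.

I_p ≈ 1.44 A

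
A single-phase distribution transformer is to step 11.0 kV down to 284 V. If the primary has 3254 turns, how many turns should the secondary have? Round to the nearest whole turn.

N_s/N_p = V_s/V_p, so N_s = 3254 × 284/11000 = 84.0 ≈ 84 turns.

N_s = 84 turns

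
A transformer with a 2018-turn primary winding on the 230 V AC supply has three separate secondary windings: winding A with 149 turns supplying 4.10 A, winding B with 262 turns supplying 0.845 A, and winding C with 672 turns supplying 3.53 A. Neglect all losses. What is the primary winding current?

I_p ≈ 1.59 A

V_A = 230 × 149/2018 = 16.982 V; V_B = 230 × 262/2018 = 29.861 V; V_C = 230 × 672/2018 = 76.591 V.
P_out = V_A I_A + V_B I_B + V_C I_C = 16.982×4.10 + 29.861×0.845 + 76.591×3.53 = 69.627 + 25.233 + 270.37 = 365.22 W.
Ideal ⇒ P_in = P_out, so I_p = P_out/V_p = 365.22/230 = 1.59 A.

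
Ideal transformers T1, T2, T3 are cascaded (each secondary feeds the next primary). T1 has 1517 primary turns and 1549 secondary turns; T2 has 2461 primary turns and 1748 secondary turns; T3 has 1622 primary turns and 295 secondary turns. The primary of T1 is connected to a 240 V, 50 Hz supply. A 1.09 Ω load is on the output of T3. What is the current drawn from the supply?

I_supply ≈ 3.83 A

Secondary of T1: V = 240.00 × 1549/1517 = 245.06 V.
Secondary of T2: V = 245.06 × 1748/2461 = 174.06 V.
Secondary of T3: V = 174.06 × 295/1622 = 31.658 V.
I_load = 31.658/1.09 = 29.044 A, so P_out = 31.658 × 29.044 = 919.45 W.
All ideal ⇒ P_in = P_out, so I_supply = 919.45/240 = 3.83 A.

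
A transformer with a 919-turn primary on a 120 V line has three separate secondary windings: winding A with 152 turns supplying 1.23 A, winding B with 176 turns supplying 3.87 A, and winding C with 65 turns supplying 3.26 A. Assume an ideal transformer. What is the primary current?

I_p ≈ 1.18 A

V_A = 120 × 152/919 = 19.848 V; V_B = 120 × 176/919 = 22.982 V; V_C = 120 × 65/919 = 8.4875 V.
P_out = V_A I_A + V_B I_B + V_C I_C = 19.848×1.23 + 22.982×3.87 + 8.4875×3.26 = 24.413 + 88.938 + 27.669 = 141.02 W.
Ideal ⇒ P_in = P_out, so I_p = P_out/V_p = 141.02/120 = 1.18 A.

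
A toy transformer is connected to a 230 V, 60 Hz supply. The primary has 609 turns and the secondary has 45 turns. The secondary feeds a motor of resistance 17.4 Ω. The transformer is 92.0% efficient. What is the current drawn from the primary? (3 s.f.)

V_s = 230 × 45/609 = 16.995 V.
I_s = V_s/R = 16.995/17.4 = 0.97673 A.
P_out = V_s I_s = 16.995 × 0.97673 = 16.600 W.
P_in = P_out/η = 16.600/0.920 = 18.043 W.
I_p = P_in/V_p = 18.043/230 = 0.0784 A.

I_p ≈ 0.0784 A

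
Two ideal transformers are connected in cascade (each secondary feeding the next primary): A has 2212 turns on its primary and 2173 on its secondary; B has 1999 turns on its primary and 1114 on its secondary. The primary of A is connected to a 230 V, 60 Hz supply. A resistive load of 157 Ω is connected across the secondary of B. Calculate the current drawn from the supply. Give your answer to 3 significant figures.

Secondary of A: V = 230.00 × 2173/2212 = 225.94 V.
Secondary of B: V = 225.94 × 1114/1999 = 125.91 V.
I_load = 125.91/157 = 0.80200 A, so P_out = 125.91 × 0.80200 = 100.98 W.
All ideal ⇒ P_in = P_out, so I_supply = 100.98/230 = 0.439 A.

I_supply ≈ 0.439 A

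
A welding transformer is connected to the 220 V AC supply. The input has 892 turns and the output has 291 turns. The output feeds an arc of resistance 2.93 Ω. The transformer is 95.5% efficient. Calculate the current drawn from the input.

I_in ≈ 8.37 A

V_out = 220 × 291/892 = 71.771 V.
I_out = V_out/R = 71.771/2.93 = 24.495 A.
P_out = V_out I_out = 71.771 × 24.495 = 1758.1 W.
P_in = P_out/η = 1758.1/0.955 = 1840.9 W.
I_in = P_in/V_in = 1840.9/220 = 8.37 A.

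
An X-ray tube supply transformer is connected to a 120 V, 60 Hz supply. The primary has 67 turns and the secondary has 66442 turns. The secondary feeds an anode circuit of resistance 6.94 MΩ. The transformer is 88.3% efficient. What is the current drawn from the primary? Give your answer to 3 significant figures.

V_s = 120 × 66442/67 = 119000 V.
I_s = V_s/R = 119000/(6.94×10^6) = 0.017147 A.
P_out = V_s I_s = 119000 × 0.017147 = 2040.5 W.
P_in = P_out/η = 2040.5/0.883 = 2310.9 W.
I_p = P_in/V_p = 2310.9/120 = 19.3 A.

I_p ≈ 19.3 A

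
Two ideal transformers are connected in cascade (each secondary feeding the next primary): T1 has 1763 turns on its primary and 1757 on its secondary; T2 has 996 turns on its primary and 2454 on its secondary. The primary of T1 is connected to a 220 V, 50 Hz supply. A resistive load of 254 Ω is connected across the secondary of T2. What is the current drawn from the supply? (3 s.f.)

Secondary of T1: V = 220.00 × 1757/1763 = 219.25 V.
Secondary of T2: V = 219.25 × 2454/996 = 540.20 V.
I_load = 540.20/254 = 2.1268 A, so P_out = 540.20 × 2.1268 = 1148.9 W.
All ideal ⇒ P_in = P_out, so I_supply = 1148.9/220 = 5.22 A.

I_supply ≈ 5.22 A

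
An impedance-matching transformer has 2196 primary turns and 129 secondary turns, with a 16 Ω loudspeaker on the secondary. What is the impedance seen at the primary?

Z_p ≈ 4640 Ω

Z_p = (N_p/N_s)² × Z_s = (2196/129)² × 16 = 4640 Ω.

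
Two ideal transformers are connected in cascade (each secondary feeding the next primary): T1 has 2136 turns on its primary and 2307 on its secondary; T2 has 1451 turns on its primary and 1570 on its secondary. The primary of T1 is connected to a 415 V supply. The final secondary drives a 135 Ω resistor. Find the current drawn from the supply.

I_supply ≈ 4.20 A

After T1: V = 415.00 × 2307/2136 = 448.22 V.
After T2: V = 448.22 × 1570/1451 = 484.98 V.
I_load = 484.98/135 = 3.5925 A, so P_out = 484.98 × 3.5925 = 1742.3 W.
All ideal ⇒ P_in = P_out, so I_supply = 1742.3/415 = 4.20 A.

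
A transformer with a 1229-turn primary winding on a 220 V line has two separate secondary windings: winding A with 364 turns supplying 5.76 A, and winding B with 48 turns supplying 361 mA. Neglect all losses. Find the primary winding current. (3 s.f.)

V_A = 220 × 364/1229 = 65.159 V; V_B = 220 × 48/1229 = 8.5924 V.
P_out = V_A I_A + V_B I_B = 65.159×5.76 + 8.5924×0.361 = 375.31 + 3.1018 = 378.42 W.
Ideal ⇒ P_in = P_out, so I_p = P_out/V_p = 378.42/220 = 1.72 A.

I_p ≈ 1.72 A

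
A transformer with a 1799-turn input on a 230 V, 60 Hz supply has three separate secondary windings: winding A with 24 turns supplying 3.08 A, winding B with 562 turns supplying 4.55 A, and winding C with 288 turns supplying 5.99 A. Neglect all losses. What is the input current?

I_in ≈ 2.42 A

V_A = 230 × 24/1799 = 3.0684 V; V_B = 230 × 562/1799 = 71.851 V; V_C = 230 × 288/1799 = 36.820 V.
P_out = V_A I_A + V_B I_B + V_C I_C = 3.0684×3.08 + 71.851×4.55 + 36.820×5.99 = 9.4506 + 326.92 + 220.55 = 556.93 W.
Ideal ⇒ P_in = P_out, so I_in = P_out/V_in = 556.93/230 = 2.42 A.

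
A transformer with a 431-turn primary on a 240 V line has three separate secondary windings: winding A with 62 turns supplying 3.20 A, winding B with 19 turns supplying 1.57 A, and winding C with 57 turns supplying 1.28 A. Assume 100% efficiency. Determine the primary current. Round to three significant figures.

V_A = 240 × 62/431 = 34.524 V; V_B = 240 × 19/431 = 10.580 V; V_C = 240 × 57/431 = 31.740 V.
P_out = V_A I_A + V_B I_B + V_C I_C = 34.524×3.20 + 10.580×1.57 + 31.740×1.28 = 110.48 + 16.611 + 40.627 = 167.72 W.
Ideal ⇒ P_in = P_out, so I_p = P_out/V_p = 167.72/240 = 0.699 A.

I_p ≈ 0.699 A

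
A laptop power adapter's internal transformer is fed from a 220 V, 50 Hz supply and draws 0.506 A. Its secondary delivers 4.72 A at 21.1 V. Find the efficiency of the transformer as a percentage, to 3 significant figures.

P_in = 220 × 0.506 = 111.320 W.
P_out = 21.1 × 4.72 = 99.5920 W.
η = P_out/P_in = 99.5920/111.320 = 0.895.

η ≈ 89.5%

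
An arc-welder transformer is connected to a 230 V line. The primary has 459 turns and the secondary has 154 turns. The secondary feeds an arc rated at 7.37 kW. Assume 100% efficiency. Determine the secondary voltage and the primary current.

V_s = V_p × N_s/N_p = 230 × 154/459 = 77.168 V.
I_s = P/V_s = 7370/77.168 = 95.506 A.
I_p = I_s × N_s/N_p = 95.506 × 154/459 = 32.0 A.

V_s ≈ 77.2 V, I_p ≈ 32.0 A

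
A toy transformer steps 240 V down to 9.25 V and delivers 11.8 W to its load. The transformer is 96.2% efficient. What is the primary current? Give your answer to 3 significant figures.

P_in = P_out/η = 11.8/0.962 = 12.266 W.
I_p = P_in/V_p = 12.266/240 = 0.0511 A.

I_p ≈ 0.0511 A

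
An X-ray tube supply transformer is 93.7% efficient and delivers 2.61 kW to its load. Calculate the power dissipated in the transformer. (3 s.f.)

P_loss ≈ 175 W

P_in = P_out/η = 2610/0.937 = 2785.49 W.
P_loss = P_in − P_out = 2785.49 − 2610 = 175 W.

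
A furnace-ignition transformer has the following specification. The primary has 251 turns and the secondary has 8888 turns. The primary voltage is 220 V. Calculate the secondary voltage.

V_s/V_p = N_s/N_p, so V_s = 220 × 8888/251 = 7790 V.

V_s ≈ 7790 V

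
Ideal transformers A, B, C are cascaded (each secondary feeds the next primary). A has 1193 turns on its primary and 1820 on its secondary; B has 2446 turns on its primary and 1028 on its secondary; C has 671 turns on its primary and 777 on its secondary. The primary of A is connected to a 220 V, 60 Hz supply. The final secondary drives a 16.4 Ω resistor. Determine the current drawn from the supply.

After A: V = 220.00 × 1820/1193 = 335.62 V.
After B: V = 335.62 × 1028/2446 = 141.06 V.
After C: V = 141.06 × 777/671 = 163.34 V.
I_load = 163.34/16.4 = 9.9597 A, so P_out = 163.34 × 9.9597 = 1626.8 W.
All ideal ⇒ P_in = P_out, so I_supply = 1626.8/220 = 7.39 A.

I_supply ≈ 7.39 A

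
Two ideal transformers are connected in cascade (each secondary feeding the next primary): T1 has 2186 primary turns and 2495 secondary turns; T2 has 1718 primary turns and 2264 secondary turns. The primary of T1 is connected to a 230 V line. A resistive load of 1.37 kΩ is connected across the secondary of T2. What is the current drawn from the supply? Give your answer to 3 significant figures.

Secondary of T1: V = 230.00 × 2495/2186 = 262.51 V.
Secondary of T2: V = 262.51 × 2264/1718 = 345.94 V.
I_load = 345.94/1370 = 0.25251 A, so P_out = 345.94 × 0.25251 = 87.354 W.
All ideal ⇒ P_in = P_out, so I_supply = 87.354/230 = 0.380 A.

I_supply ≈ 0.380 A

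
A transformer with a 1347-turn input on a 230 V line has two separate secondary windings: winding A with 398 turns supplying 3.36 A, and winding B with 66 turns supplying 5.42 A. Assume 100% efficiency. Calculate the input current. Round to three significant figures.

V_A = 230 × 398/1347 = 67.958 V; V_B = 230 × 66/1347 = 11.269 V.
P_out = V_A I_A + V_B I_B = 67.958×3.36 + 11.269×5.42 = 228.34 + 61.081 = 289.42 W.
Ideal ⇒ P_in = P_out, so I_in = P_out/V_in = 289.42/230 = 1.26 A.

I_in ≈ 1.26 A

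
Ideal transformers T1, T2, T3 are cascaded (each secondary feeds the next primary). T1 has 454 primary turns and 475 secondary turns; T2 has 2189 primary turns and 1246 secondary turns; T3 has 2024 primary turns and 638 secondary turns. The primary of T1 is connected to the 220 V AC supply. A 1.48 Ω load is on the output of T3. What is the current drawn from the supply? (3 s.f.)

I_supply ≈ 5.24 A

After T1: V = 220.00 × 475/454 = 230.18 V.
After T2: V = 230.18 × 1246/2189 = 131.02 V.
After T3: V = 131.02 × 638/2024 = 41.299 V.
I_load = 41.299/1.48 = 27.905 A, so P_out = 41.299 × 27.905 = 1152.5 W.
All ideal ⇒ P_in = P_out, so I_supply = 1152.5/220 = 5.24 A.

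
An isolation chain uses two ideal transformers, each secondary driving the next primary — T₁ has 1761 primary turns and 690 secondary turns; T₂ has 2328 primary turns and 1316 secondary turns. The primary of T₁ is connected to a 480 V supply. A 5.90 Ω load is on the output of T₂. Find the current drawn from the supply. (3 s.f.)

I_supply ≈ 3.99 A

Secondary of T₁: V = 480.00 × 690/1761 = 188.07 V.
Secondary of T₂: V = 188.07 × 1316/2328 = 106.32 V.
I_load = 106.32/5.90 = 18.020 A, so P_out = 106.32 × 18.020 = 1915.8 W.
All ideal ⇒ P_in = P_out, so I_supply = 1915.8/480 = 3.99 A.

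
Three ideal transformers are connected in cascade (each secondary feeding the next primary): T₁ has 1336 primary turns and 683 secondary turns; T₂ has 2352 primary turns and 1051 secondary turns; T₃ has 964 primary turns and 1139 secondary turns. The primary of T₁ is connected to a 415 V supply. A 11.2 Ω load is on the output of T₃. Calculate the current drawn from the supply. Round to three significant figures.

Secondary of T₁: V = 415.00 × 683/1336 = 212.16 V.
Secondary of T₂: V = 212.16 × 1051/2352 = 94.804 V.
Secondary of T₃: V = 94.804 × 1139/964 = 112.01 V.
I_load = 112.01/11.2 = 10.001 A, so P_out = 112.01 × 10.001 = 1120.3 W.
All ideal ⇒ P_in = P_out, so I_supply = 1120.3/415 = 2.70 A.

I_supply ≈ 2.70 A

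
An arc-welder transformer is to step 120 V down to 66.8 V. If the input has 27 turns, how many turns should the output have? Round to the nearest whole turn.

N_out/N_in = V_out/V_in, so N_out = 27 × 66.8/120 = 15.0 ≈ 15 turns.

N_out = 15 turns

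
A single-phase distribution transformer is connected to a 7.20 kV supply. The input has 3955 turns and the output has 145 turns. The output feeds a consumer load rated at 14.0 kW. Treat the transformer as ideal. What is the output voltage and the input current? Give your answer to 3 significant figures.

V_out ≈ 264 V, I_in ≈ 1.94 A

V_out = V_in × N_out/N_in = 7200 × 145/3955 = 263.97 V.
I_out = P/V_out = 14000/263.97 = 53.036 A.
I_in = I_out × N_out/N_in = 53.036 × 145/3955 = 1.94 A.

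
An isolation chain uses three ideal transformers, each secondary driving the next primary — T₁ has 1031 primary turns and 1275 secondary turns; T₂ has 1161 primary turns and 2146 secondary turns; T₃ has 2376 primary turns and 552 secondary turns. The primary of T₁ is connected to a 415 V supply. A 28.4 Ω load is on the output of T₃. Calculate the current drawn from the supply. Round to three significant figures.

After T₁: V = 415.00 × 1275/1031 = 513.22 V.
After T₂: V = 513.22 × 2146/1161 = 948.63 V.
After T₃: V = 948.63 × 552/2376 = 220.39 V.
I_load = 220.39/28.4 = 7.7602 A, so P_out = 220.39 × 7.7602 = 1710.3 W.
All ideal ⇒ P_in = P_out, so I_supply = 1710.3/415 = 4.12 A.

I_supply ≈ 4.12 A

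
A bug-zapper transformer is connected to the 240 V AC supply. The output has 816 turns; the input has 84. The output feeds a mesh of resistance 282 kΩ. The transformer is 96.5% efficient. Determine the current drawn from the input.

I_in ≈ 0.0832 A

V_out = 240 × 816/84 = 2331.4 V.
I_out = V_out/R = 2331.4/282000 = 0.0082675 A.
P_out = V_out I_out = 2331.4 × 0.0082675 = 19.275 W.
P_in = P_out/η = 19.275/0.965 = 19.974 W.
I_in = P_in/V_in = 19.974/240 = 0.0832 A.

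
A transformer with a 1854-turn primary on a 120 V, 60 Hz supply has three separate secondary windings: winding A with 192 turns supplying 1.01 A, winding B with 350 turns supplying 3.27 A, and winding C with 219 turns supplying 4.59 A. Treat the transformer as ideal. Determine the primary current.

V_A = 120 × 192/1854 = 12.427 V; V_B = 120 × 350/1854 = 22.654 V; V_C = 120 × 219/1854 = 14.175 V.
P_out = V_A I_A + V_B I_B + V_C I_C = 12.427×1.01 + 22.654×3.27 + 14.175×4.59 = 12.551 + 74.078 + 65.062 = 151.69 W.
Ideal ⇒ P_in = P_out, so I_p = P_out/V_p = 151.69/120 = 1.26 A.

I_p ≈ 1.26 A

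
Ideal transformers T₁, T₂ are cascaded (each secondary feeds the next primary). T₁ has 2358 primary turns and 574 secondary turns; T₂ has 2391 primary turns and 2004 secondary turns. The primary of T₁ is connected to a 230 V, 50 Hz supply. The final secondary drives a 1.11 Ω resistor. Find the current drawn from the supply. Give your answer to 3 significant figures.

Secondary of T₁: V = 230.00 × 574/2358 = 55.988 V.
Secondary of T₂: V = 55.988 × 2004/2391 = 46.926 V.
I_load = 46.926/1.11 = 42.276 A, so P_out = 46.926 × 42.276 = 1983.8 W.
All ideal ⇒ P_in = P_out, so I_supply = 1983.8/230 = 8.63 A.

I_supply ≈ 8.63 A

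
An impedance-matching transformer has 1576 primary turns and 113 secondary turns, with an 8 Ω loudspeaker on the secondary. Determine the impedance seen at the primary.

Z_p ≈ 1560 Ω

Z_p = (N_p/N_s)² × Z_s = (1576/113)² × 8 = 1560 Ω.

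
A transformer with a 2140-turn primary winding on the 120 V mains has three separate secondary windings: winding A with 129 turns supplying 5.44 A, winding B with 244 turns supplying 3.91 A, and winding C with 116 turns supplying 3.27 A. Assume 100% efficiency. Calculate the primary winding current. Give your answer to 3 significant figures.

I_p ≈ 0.951 A

V_A = 120 × 129/2140 = 7.2336 V; V_B = 120 × 244/2140 = 13.682 V; V_C = 120 × 116/2140 = 6.5047 V.
P_out = V_A I_A + V_B I_B + V_C I_C = 7.2336×5.44 + 13.682×3.91 + 6.5047×3.27 = 39.351 + 53.498 + 21.270 = 114.12 W.
Ideal ⇒ P_in = P_out, so I_p = P_out/V_p = 114.12/120 = 0.951 A.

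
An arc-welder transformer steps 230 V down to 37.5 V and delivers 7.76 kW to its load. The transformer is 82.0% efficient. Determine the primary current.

P_in = P_out/η = 7760/0.820 = 9463.4 W.
I_p = P_in/V_p = 9463.4/230 = 41.1 A.

I_p ≈ 41.1 A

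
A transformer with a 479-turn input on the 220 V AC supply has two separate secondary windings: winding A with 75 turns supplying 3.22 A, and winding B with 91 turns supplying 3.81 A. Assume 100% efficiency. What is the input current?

V_A = 220 × 75/479 = 34.447 V; V_B = 220 × 91/479 = 41.795 V.
P_out = V_A I_A + V_B I_B = 34.447×3.22 + 41.795×3.81 = 110.92 + 159.24 = 270.16 W.
Ideal ⇒ P_in = P_out, so I_in = P_out/V_in = 270.16/220 = 1.23 A.

I_in ≈ 1.23 A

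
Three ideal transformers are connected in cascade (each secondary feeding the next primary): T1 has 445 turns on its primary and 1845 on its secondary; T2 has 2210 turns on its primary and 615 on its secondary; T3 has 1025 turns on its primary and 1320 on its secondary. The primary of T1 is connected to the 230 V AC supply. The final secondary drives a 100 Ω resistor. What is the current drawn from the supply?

After T1: V = 230.00 × 1845/445 = 953.60 V.
After T2: V = 953.60 × 615/2210 = 265.37 V.
After T3: V = 265.37 × 1320/1025 = 341.74 V.
I_load = 341.74/100 = 3.4174 A, so P_out = 341.74 × 3.4174 = 1167.9 W.
All ideal ⇒ P_in = P_out, so I_supply = 1167.9/230 = 5.08 A.

I_supply ≈ 5.08 A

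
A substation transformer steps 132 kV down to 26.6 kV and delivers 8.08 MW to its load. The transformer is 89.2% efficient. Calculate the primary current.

P_in = P_out/η = 8.08×10^6/0.892 = 9.0583×10^6 W.
I_p = P_in/V_p = 9.0583×10^6/132000 = 68.6 A.

I_p ≈ 68.6 A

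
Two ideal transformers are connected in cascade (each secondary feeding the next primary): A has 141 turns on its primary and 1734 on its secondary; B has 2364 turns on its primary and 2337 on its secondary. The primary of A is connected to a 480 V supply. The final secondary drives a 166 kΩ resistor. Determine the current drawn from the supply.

I_supply ≈ 0.427 A

After A: V = 480.00 × 1734/141 = 5903.0 V.
After B: V = 5903.0 × 2337/2364 = 5835.6 V.
I_load = 5835.6/166000 = 0.035154 A, so P_out = 5835.6 × 0.035154 = 205.14 W.
All ideal ⇒ P_in = P_out, so I_supply = 205.14/480 = 0.427 A.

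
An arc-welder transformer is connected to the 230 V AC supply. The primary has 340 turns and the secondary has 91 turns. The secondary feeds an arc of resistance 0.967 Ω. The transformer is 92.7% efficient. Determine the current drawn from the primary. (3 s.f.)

I_p ≈ 18.4 A

V_s = 230 × 91/340 = 61.559 V.
I_s = V_s/R = 61.559/0.967 = 63.660 A.
P_out = V_s I_s = 61.559 × 63.660 = 3918.8 W.
P_in = P_out/η = 3918.8/0.927 = 4227.4 W.
I_p = P_in/V_p = 4227.4/230 = 18.4 A.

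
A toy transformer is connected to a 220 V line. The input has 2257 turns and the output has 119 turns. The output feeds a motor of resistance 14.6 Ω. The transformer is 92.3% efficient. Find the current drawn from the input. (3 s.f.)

I_in ≈ 0.0454 A

V_out = 220 × 119/2257 = 11.599 V.
I_out = V_out/R = 11.599/14.6 = 0.79448 A.
P_out = V_out I_out = 11.599 × 0.79448 = 9.2156 W.
P_in = P_out/η = 9.2156/0.923 = 9.9844 W.
I_in = P_in/V_in = 9.9844/220 = 0.0454 A.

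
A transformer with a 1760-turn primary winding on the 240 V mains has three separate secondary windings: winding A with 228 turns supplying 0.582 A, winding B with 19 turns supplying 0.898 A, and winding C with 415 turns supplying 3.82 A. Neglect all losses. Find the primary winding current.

V_A = 240 × 228/1760 = 31.091 V; V_B = 240 × 19/1760 = 2.5909 V; V_C = 240 × 415/1760 = 56.591 V.
P_out = V_A I_A + V_B I_B + V_C I_C = 31.091×0.582 + 2.5909×0.898 + 56.591×3.82 = 18.095 + 2.3266 + 216.18 = 236.60 W.
Ideal ⇒ P_in = P_out, so I_p = P_out/V_p = 236.60/240 = 0.986 A.

I_p ≈ 0.986 A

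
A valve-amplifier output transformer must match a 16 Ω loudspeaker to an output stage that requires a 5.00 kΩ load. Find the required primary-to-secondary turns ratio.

Z_p/Z_s = (N_p/N_s)², so N_p/N_s = √(5000/16) = √312 = 17.7.

N_p/N_s ≈ 17.7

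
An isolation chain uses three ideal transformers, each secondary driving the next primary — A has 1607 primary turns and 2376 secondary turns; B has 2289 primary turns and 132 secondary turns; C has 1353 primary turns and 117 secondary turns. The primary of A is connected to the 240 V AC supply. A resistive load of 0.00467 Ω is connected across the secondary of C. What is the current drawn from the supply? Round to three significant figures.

I_supply ≈ 2.79 A

After A: V = 240.00 × 2376/1607 = 354.85 V.
After B: V = 354.85 × 132/2289 = 20.463 V.
After C: V = 20.463 × 117/1353 = 1.7695 V.
I_load = 1.7695/0.00467 = 378.91 A, so P_out = 1.7695 × 378.91 = 670.50 W.
All ideal ⇒ P_in = P_out, so I_supply = 670.50/240 = 2.79 A.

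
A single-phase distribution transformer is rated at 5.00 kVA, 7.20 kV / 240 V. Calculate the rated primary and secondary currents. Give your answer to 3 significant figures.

I_p = S/V_p = 5000/7200 = 0.694 A.
I_s = S/V_s = 5000/240 = 20.8 A.

I_p ≈ 0.694 A, I_s ≈ 20.8 A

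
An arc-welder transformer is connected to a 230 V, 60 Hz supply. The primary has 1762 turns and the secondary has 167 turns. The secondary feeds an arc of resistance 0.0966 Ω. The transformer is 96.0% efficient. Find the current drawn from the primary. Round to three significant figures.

I_p ≈ 22.3 A

V_s = 230 × 167/1762 = 21.799 V.
I_s = V_s/R = 21.799/0.0966 = 225.66 A.
P_out = V_s I_s = 21.799 × 225.66 = 4919.3 W.
P_in = P_out/η = 4919.3/0.960 = 5124.2 W.
I_p = P_in/V_p = 5124.2/230 = 22.3 A.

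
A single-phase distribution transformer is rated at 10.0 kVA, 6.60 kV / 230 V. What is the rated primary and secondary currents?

I_p = S/V_p = 10000/6600 = 1.52 A.
I_s = S/V_s = 10000/230 = 43.5 A.

I_p ≈ 1.52 A, I_s ≈ 43.5 A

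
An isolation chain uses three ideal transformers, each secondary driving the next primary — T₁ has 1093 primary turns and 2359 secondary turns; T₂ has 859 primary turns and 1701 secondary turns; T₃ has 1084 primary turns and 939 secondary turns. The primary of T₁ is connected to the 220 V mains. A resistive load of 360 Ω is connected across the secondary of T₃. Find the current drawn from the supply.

I_supply ≈ 8.38 A

Secondary of T₁: V = 220.00 × 2359/1093 = 474.82 V.
Secondary of T₂: V = 474.82 × 1701/859 = 940.25 V.
Secondary of T₃: V = 940.25 × 939/1084 = 814.48 V.
I_load = 814.48/360 = 2.2624 A, so P_out = 814.48 × 2.2624 = 1842.7 W.
All ideal ⇒ P_in = P_out, so I_supply = 1842.7/220 = 8.38 A.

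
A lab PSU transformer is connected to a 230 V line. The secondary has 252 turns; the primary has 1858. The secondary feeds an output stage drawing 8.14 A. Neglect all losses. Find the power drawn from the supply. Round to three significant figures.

P ≈ 254 W

I_p = I_s × N_s/N_p = 8.14 × 252/1858 = 1.1040 A.
P = V_p I_p = 230 × 1.1040 = 254 W.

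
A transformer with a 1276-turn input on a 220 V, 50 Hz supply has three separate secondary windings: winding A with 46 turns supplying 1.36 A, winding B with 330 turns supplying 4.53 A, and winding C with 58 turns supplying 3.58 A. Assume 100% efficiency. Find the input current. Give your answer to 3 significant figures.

I_in ≈ 1.38 A

V_A = 220 × 46/1276 = 7.9310 V; V_B = 220 × 330/1276 = 56.897 V; V_C = 220 × 58/1276 = 10.000 V.
P_out = V_A I_A + V_B I_B + V_C I_C = 7.9310×1.36 + 56.897×4.53 + 10.000×3.58 = 10.786 + 257.74 + 35.800 = 304.33 W.
Ideal ⇒ P_in = P_out, so I_in = P_out/V_in = 304.33/220 = 1.38 A.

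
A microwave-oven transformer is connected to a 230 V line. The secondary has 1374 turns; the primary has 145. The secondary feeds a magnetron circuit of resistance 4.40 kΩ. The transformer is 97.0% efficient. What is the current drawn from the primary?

V_s = 230 × 1374/145 = 2179.4 V.
I_s = V_s/R = 2179.4/4400 = 0.49533 A.
P_out = V_s I_s = 2179.4 × 0.49533 = 1079.5 W.
P_in = P_out/η = 1079.5/0.970 = 1112.9 W.
I_p = P_in/V_p = 1112.9/230 = 4.84 A.

I_p ≈ 4.84 A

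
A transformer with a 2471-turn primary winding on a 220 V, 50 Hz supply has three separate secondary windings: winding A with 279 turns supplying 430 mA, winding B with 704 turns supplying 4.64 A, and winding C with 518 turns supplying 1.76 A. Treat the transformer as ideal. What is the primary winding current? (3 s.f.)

V_A = 220 × 279/2471 = 24.840 V; V_B = 220 × 704/2471 = 62.679 V; V_C = 220 × 518/2471 = 46.119 V.
P_out = V_A I_A + V_B I_B + V_C I_C = 24.840×0.430 + 62.679×4.64 + 46.119×1.76 = 10.681 + 290.83 + 81.169 = 382.68 W.
Ideal ⇒ P_in = P_out, so I_p = P_out/V_p = 382.68/220 = 1.74 A.

I_p ≈ 1.74 A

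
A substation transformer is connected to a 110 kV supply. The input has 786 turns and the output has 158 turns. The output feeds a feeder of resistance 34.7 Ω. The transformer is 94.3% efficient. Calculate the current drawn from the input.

I_in ≈ 136 A

V_out = 110000 × 158/786 = 22112 V.
I_out = V_out/R = 22112/34.7 = 637.23 A.
P_out = V_out I_out = 22112 × 637.23 = 1.4090×10^7 W.
P_in = P_out/η = 1.4090×10^7/0.943 = 1.4942×10^7 W.
I_in = P_in/V_in = 1.4942×10^7/110000 = 136 A.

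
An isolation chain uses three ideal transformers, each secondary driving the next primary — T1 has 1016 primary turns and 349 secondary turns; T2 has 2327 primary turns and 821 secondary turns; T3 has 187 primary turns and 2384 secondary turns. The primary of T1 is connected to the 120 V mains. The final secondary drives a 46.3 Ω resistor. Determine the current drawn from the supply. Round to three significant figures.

I_supply ≈ 6.19 A

After T1: V = 120.00 × 349/1016 = 41.220 V.
After T2: V = 41.220 × 821/2327 = 14.543 V.
After T3: V = 14.543 × 2384/187 = 185.41 V.
I_load = 185.41/46.3 = 4.0045 A, so P_out = 185.41 × 4.0045 = 742.45 W.
All ideal ⇒ P_in = P_out, so I_supply = 742.45/120 = 6.19 A.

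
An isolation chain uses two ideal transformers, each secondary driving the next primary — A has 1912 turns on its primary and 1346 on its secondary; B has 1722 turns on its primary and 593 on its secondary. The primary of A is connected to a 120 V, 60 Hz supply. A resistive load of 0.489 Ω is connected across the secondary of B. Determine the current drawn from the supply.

I_supply ≈ 14.4 A

Secondary of A: V = 120.00 × 1346/1912 = 84.477 V.
Secondary of B: V = 84.477 × 593/1722 = 29.091 V.
I_load = 29.091/0.489 = 59.491 A, so P_out = 29.091 × 59.491 = 1730.7 W.
All ideal ⇒ P_in = P_out, so I_supply = 1730.7/120 = 14.4 A.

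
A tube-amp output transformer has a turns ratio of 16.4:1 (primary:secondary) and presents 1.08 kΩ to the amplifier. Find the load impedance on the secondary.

Z_s ≈ 4.02 Ω

Z_s = Z_p/(N_p/N_s)² = 1080/16.4² = 4.02 Ω.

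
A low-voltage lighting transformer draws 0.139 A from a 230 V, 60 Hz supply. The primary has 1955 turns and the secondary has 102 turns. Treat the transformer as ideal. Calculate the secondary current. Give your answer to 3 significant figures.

I_s ≈ 2.66 A

I_s/I_p = N_p/N_s, so I_s = 0.139 × 1955/102 = 2.66 A.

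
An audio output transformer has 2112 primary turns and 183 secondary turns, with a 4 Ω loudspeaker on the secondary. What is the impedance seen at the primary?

Z_p = (N_p/N_s)² × Z_s = (2112/183)² × 4 = 533 Ω.

Z_p ≈ 533 Ω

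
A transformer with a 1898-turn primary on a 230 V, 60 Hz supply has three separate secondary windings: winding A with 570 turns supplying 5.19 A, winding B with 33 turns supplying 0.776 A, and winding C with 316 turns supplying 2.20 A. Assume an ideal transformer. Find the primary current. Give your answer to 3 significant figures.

I_p ≈ 1.94 A

V_A = 230 × 570/1898 = 69.073 V; V_B = 230 × 33/1898 = 3.9989 V; V_C = 230 × 316/1898 = 38.293 V.
P_out = V_A I_A + V_B I_B + V_C I_C = 69.073×5.19 + 3.9989×0.776 + 38.293×2.20 = 358.49 + 3.1032 + 84.244 = 445.84 W.
Ideal ⇒ P_in = P_out, so I_p = P_out/V_p = 445.84/230 = 1.94 A.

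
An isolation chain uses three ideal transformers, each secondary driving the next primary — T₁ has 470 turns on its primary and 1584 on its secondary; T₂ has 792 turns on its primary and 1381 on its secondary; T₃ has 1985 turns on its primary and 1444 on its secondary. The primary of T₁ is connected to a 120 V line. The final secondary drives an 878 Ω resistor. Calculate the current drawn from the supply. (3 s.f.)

I_supply ≈ 2.50 A

After T₁: V = 120.00 × 1584/470 = 404.43 V.
After T₂: V = 404.43 × 1381/792 = 705.19 V.
After T₃: V = 705.19 × 1444/1985 = 513.00 V.
I_load = 513.00/878 = 0.58428 A, so P_out = 513.00 × 0.58428 = 299.73 W.
All ideal ⇒ P_in = P_out, so I_supply = 299.73/120 = 2.50 A.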